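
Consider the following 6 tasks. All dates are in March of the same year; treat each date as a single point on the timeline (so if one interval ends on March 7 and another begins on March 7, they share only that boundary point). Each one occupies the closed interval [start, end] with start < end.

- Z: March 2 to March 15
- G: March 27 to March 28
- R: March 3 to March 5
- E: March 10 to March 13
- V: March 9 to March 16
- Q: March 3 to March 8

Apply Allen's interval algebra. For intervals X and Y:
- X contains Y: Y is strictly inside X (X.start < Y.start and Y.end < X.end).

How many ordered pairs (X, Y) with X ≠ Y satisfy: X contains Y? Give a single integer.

4

Checking all 30 ordered pairs for relation 'contains'; matching pairs in alphabetical order:
(V, E): V contains E ✓
(Z, E): Z contains E ✓
(Z, Q): Z contains Q ✓
(Z, R): Z contains R ✓
Count: 4.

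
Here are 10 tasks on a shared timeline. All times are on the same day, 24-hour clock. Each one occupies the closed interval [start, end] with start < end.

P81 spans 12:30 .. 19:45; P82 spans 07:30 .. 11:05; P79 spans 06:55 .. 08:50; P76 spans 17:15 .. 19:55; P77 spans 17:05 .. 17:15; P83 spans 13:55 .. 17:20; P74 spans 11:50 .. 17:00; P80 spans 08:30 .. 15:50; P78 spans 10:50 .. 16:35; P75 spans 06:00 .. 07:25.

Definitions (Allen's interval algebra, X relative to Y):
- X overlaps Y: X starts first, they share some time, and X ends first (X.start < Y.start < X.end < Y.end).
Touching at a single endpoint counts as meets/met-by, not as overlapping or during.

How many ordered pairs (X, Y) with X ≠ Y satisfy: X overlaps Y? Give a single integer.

Checking all 90 ordered pairs for relation 'overlaps'; matching pairs in alphabetical order:
(P74, P81): P74 overlaps P81 ✓
(P74, P83): P74 overlaps P83 ✓
(P75, P79): P75 overlaps P79 ✓
(P78, P74): P78 overlaps P74 ✓
(P78, P81): P78 overlaps P81 ✓
(P78, P83): P78 overlaps P83 ✓
(P79, P80): P79 overlaps P80 ✓
(P79, P82): P79 overlaps P82 ✓
(P80, P74): P80 overlaps P74 ✓
(P80, P78): P80 overlaps P78 ✓
(P80, P81): P80 overlaps P81 ✓
(P80, P83): P80 overlaps P83 ✓
(P81, P76): P81 overlaps P76 ✓
(P82, P78): P82 overlaps P78 ✓
(P82, P80): P82 overlaps P80 ✓
(P83, P76): P83 overlaps P76 ✓
Count: 16.

16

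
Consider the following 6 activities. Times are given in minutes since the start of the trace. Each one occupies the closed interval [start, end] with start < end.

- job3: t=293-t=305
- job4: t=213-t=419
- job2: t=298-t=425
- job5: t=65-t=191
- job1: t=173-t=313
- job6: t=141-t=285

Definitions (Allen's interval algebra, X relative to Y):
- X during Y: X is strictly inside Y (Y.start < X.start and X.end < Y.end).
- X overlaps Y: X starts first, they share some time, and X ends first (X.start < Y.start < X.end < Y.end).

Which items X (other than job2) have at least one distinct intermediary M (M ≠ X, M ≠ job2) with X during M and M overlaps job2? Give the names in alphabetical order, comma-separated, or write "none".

job3

Target job2 = [t=298, t=425].
Intermediaries M with M overlaps job2: job1, job3, job4.
Via job1 — items with X during job1: job3.
Via job3 — items with X during job3: none.
Via job4 — items with X during job4: job3.
Union: job3.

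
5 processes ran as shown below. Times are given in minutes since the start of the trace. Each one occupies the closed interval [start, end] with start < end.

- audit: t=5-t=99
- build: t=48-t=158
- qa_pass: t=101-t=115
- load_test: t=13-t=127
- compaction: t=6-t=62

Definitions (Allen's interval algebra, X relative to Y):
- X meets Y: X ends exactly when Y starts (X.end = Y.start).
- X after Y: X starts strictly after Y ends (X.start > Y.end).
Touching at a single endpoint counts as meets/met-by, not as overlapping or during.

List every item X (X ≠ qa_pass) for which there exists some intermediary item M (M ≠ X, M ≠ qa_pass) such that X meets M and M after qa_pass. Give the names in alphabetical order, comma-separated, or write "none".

none

Target qa_pass = [t=101, t=115].
Intermediaries M with M after qa_pass: none.
Union: none.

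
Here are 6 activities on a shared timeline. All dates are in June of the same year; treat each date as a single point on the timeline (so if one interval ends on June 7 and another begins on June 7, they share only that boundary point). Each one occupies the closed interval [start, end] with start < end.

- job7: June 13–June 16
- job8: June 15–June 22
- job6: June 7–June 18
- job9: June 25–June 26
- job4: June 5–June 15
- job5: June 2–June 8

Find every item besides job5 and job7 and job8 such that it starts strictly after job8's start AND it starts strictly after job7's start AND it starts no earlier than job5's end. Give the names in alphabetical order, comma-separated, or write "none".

Conditions: its start is strictly after job8's start (X.start > June 15) AND its start is strictly after job7's start (X.start > June 13) AND its start is no earlier than job5's end (X.start >= June 8).
job4: start June 5 > June 15? ✗; start June 5 > June 13? ✗; start June 5 >= June 8? ✗ → no.
job6: start June 7 > June 15? ✗; start June 7 > June 13? ✗; start June 7 >= June 8? ✗ → no.
job9: start June 25 > June 15? ✓; start June 25 > June 13? ✓; start June 25 >= June 8? ✓ → yes.
Result: job9.

job9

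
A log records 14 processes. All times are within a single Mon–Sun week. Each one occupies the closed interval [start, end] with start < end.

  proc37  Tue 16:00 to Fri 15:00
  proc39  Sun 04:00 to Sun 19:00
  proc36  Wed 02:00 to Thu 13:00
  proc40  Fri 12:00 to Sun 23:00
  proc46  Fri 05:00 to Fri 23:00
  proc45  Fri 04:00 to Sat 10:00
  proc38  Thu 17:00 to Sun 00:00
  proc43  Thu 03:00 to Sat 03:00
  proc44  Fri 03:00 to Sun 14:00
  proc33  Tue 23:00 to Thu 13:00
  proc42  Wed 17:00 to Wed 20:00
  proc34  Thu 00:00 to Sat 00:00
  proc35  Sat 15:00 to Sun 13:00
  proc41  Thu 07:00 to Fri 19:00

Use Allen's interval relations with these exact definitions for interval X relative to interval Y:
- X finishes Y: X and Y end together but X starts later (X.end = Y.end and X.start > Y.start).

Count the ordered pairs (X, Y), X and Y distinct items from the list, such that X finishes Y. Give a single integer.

Checking all 182 ordered pairs for relation 'finishes'; matching pairs in alphabetical order:
(proc36, proc33): proc36 finishes proc33 ✓
Count: 1.

1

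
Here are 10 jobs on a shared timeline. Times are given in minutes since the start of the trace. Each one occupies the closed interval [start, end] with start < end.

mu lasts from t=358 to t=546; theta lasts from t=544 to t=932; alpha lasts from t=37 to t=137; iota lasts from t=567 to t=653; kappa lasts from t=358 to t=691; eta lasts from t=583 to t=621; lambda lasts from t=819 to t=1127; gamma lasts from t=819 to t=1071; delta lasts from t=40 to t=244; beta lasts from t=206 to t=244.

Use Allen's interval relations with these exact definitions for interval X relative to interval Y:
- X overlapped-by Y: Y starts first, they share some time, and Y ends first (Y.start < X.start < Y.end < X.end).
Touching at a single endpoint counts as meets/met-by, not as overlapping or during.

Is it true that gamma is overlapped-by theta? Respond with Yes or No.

gamma = [t=819, t=1071], theta = [t=544, t=932].
Actual relation of gamma to theta: overlapped-by.
Asked whether 'overlapped-by' holds → Yes.

Yes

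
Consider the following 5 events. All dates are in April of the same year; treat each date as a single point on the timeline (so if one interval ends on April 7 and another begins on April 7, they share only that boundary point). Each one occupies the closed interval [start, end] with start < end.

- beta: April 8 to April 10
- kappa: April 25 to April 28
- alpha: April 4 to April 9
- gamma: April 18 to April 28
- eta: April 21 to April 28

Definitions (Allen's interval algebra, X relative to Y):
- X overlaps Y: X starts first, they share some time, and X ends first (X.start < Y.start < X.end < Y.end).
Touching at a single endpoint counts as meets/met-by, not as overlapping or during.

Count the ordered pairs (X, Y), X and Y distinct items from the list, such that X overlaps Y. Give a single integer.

Checking all 20 ordered pairs for relation 'overlaps'; matching pairs in alphabetical order:
(alpha, beta): alpha overlaps beta ✓
Count: 1.

1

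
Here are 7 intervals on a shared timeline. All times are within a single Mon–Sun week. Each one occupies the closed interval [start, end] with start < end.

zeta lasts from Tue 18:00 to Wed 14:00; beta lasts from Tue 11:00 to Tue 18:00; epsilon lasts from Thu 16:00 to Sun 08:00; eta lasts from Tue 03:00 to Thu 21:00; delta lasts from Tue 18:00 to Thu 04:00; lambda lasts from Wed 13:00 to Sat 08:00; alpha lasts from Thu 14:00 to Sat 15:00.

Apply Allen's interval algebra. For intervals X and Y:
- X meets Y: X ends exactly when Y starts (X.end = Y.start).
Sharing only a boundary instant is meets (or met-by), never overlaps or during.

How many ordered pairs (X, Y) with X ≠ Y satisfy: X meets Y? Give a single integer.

Checking all 42 ordered pairs for relation 'meets'; matching pairs in alphabetical order:
(beta, delta): beta meets delta ✓
(beta, zeta): beta meets zeta ✓
Count: 2.

2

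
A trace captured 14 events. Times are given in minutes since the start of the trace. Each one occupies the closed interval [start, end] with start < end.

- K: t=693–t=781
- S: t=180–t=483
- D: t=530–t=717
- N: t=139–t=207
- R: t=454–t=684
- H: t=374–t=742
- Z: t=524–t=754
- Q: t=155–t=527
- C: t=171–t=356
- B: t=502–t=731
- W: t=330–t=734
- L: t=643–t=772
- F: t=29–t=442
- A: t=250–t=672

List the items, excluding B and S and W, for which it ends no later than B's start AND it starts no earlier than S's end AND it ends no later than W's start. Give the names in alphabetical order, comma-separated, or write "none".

Conditions: its end is no later than B's start (X.end <= t=502) AND its start is no earlier than S's end (X.start >= t=483) AND its end is no later than W's start (X.end <= t=330).
A: end t=672 <= t=502? ✗; start t=250 >= t=483? ✗; end t=672 <= t=330? ✗ → no.
C: end t=356 <= t=502? ✓; start t=171 >= t=483? ✗; end t=356 <= t=330? ✗ → no.
D: end t=717 <= t=502? ✗; start t=530 >= t=483? ✓; end t=717 <= t=330? ✗ → no.
F: end t=442 <= t=502? ✓; start t=29 >= t=483? ✗; end t=442 <= t=330? ✗ → no.
H: end t=742 <= t=502? ✗; start t=374 >= t=483? ✗; end t=742 <= t=330? ✗ → no.
K: end t=781 <= t=502? ✗; start t=693 >= t=483? ✓; end t=781 <= t=330? ✗ → no.
L: end t=772 <= t=502? ✗; start t=643 >= t=483? ✓; end t=772 <= t=330? ✗ → no.
N: end t=207 <= t=502? ✓; start t=139 >= t=483? ✗; end t=207 <= t=330? ✓ → no.
Q: end t=527 <= t=502? ✗; start t=155 >= t=483? ✗; end t=527 <= t=330? ✗ → no.
R: end t=684 <= t=502? ✗; start t=454 >= t=483? ✗; end t=684 <= t=330? ✗ → no.
Z: end t=754 <= t=502? ✗; start t=524 >= t=483? ✓; end t=754 <= t=330? ✗ → no.
Result: none.

none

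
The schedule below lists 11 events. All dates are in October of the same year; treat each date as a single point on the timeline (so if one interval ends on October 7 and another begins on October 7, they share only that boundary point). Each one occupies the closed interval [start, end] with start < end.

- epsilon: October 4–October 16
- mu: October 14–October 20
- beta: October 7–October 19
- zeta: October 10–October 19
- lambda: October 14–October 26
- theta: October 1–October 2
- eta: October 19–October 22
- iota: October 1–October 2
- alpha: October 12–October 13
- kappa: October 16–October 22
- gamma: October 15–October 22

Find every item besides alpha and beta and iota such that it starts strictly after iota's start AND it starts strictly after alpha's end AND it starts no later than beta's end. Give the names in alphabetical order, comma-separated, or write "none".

eta, gamma, kappa, lambda, mu

Conditions: its start is strictly after iota's start (X.start > October 1) AND its start is strictly after alpha's end (X.start > October 13) AND its start is no later than beta's end (X.start <= October 19).
epsilon: start October 4 > October 1? ✓; start October 4 > October 13? ✗; start October 4 <= October 19? ✓ → no.
eta: start October 19 > October 1? ✓; start October 19 > October 13? ✓; start October 19 <= October 19? ✓ → yes.
gamma: start October 15 > October 1? ✓; start October 15 > October 13? ✓; start October 15 <= October 19? ✓ → yes.
kappa: start October 16 > October 1? ✓; start October 16 > October 13? ✓; start October 16 <= October 19? ✓ → yes.
lambda: start October 14 > October 1? ✓; start October 14 > October 13? ✓; start October 14 <= October 19? ✓ → yes.
mu: start October 14 > October 1? ✓; start October 14 > October 13? ✓; start October 14 <= October 19? ✓ → yes.
theta: start October 1 > October 1? ✗; start October 1 > October 13? ✗; start October 1 <= October 19? ✓ → no.
zeta: start October 10 > October 1? ✓; start October 10 > October 13? ✗; start October 10 <= October 19? ✓ → no.
Result: eta, gamma, kappa, lambda, mu.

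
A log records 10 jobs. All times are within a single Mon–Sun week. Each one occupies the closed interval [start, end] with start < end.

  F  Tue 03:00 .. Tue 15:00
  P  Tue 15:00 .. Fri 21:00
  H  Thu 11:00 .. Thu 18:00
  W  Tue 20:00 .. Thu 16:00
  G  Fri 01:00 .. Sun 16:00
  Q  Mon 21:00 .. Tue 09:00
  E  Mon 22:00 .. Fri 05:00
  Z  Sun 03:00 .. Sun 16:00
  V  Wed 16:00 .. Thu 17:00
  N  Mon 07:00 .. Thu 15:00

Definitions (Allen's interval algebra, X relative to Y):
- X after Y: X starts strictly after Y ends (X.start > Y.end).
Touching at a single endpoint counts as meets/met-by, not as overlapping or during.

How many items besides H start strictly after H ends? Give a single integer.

Target H = [Thu 11:00, Thu 18:00].
E [Mon 22:00, Fri 05:00] → contains → no.
F [Tue 03:00, Tue 15:00] → before → no.
G [Fri 01:00, Sun 16:00] → after → counts.
N [Mon 07:00, Thu 15:00] → overlaps → no.
P [Tue 15:00, Fri 21:00] → contains → no.
Q [Mon 21:00, Tue 09:00] → before → no.
V [Wed 16:00, Thu 17:00] → overlaps → no.
W [Tue 20:00, Thu 16:00] → overlaps → no.
Z [Sun 03:00, Sun 16:00] → after → counts.
Total: 2.

2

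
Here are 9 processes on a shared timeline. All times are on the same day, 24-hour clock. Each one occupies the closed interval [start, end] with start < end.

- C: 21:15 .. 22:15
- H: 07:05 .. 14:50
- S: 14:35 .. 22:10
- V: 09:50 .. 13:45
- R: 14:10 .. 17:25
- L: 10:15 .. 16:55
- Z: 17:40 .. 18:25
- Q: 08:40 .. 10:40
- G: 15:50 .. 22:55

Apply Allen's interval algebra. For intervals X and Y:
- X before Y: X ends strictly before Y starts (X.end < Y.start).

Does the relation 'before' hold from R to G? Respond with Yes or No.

R = [14:10, 17:25], G = [15:50, 22:55].
Actual relation of R to G: overlaps.
Asked whether 'before' holds → No.

No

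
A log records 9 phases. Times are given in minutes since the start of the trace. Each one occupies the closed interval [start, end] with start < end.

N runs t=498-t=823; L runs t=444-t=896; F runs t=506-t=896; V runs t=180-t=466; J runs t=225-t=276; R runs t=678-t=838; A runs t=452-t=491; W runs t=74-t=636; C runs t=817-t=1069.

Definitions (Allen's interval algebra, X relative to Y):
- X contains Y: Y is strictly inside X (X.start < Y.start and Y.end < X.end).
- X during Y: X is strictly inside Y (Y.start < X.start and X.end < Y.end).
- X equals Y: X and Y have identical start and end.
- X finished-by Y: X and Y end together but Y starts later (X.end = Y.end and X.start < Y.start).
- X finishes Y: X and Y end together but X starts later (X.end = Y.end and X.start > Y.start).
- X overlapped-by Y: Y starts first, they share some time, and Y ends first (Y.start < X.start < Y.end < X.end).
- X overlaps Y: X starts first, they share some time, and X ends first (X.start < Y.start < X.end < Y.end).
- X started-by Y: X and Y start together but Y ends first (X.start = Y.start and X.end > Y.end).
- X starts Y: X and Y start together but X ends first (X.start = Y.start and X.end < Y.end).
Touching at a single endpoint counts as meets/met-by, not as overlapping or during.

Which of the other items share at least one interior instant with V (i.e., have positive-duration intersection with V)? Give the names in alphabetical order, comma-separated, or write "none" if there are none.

A, J, L, W

Target V = [t=180, t=466].
A [t=452, t=491] → overlapped-by → yes.
C [t=817, t=1069] → after → no.
F [t=506, t=896] → after → no.
J [t=225, t=276] → during → yes.
L [t=444, t=896] → overlapped-by → yes.
N [t=498, t=823] → after → no.
R [t=678, t=838] → after → no.
W [t=74, t=636] → contains → yes.
Result: A, J, L, W.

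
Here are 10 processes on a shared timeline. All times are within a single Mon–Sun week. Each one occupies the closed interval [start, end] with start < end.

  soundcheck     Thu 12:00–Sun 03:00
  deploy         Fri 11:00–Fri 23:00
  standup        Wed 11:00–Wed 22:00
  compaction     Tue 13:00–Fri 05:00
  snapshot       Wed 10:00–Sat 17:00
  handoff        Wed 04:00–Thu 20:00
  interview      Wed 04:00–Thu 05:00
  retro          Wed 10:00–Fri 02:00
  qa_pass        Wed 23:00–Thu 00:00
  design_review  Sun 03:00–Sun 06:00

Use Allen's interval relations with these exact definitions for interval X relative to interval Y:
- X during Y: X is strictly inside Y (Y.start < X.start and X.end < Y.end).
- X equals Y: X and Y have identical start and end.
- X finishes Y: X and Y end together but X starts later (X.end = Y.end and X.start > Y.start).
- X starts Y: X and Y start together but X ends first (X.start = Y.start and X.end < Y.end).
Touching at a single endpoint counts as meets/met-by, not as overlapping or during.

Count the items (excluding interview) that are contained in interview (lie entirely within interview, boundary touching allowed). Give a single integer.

Target interview = [Wed 04:00, Thu 05:00].
compaction [Tue 13:00, Fri 05:00] → contains → no.
deploy [Fri 11:00, Fri 23:00] → after → no.
design_review [Sun 03:00, Sun 06:00] → after → no.
handoff [Wed 04:00, Thu 20:00] → started-by → no.
qa_pass [Wed 23:00, Thu 00:00] → during → counts.
retro [Wed 10:00, Fri 02:00] → overlapped-by → no.
snapshot [Wed 10:00, Sat 17:00] → overlapped-by → no.
soundcheck [Thu 12:00, Sun 03:00] → after → no.
standup [Wed 11:00, Wed 22:00] → during → counts.
Total: 2.

2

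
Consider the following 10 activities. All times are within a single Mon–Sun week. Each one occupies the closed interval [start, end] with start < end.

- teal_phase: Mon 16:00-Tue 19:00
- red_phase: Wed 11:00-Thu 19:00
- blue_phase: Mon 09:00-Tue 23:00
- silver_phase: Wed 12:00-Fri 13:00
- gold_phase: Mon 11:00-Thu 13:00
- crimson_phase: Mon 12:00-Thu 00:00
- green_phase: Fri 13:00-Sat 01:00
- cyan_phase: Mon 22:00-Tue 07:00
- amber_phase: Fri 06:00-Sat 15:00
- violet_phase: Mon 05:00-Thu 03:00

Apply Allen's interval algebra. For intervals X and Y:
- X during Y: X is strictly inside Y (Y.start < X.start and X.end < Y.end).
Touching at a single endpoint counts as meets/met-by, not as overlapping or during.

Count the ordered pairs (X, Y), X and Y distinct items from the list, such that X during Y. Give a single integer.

13

Checking all 90 ordered pairs for relation 'during'; matching pairs in alphabetical order:
(blue_phase, violet_phase): blue_phase during violet_phase ✓
(crimson_phase, gold_phase): crimson_phase during gold_phase ✓
(crimson_phase, violet_phase): crimson_phase during violet_phase ✓
(cyan_phase, blue_phase): cyan_phase during blue_phase ✓
(cyan_phase, crimson_phase): cyan_phase during crimson_phase ✓
(cyan_phase, gold_phase): cyan_phase during gold_phase ✓
(cyan_phase, teal_phase): cyan_phase during teal_phase ✓
(cyan_phase, violet_phase): cyan_phase during violet_phase ✓
(green_phase, amber_phase): green_phase during amber_phase ✓
(teal_phase, blue_phase): teal_phase during blue_phase ✓
(teal_phase, crimson_phase): teal_phase during crimson_phase ✓
(teal_phase, gold_phase): teal_phase during gold_phase ✓
(teal_phase, violet_phase): teal_phase during violet_phase ✓
Count: 13.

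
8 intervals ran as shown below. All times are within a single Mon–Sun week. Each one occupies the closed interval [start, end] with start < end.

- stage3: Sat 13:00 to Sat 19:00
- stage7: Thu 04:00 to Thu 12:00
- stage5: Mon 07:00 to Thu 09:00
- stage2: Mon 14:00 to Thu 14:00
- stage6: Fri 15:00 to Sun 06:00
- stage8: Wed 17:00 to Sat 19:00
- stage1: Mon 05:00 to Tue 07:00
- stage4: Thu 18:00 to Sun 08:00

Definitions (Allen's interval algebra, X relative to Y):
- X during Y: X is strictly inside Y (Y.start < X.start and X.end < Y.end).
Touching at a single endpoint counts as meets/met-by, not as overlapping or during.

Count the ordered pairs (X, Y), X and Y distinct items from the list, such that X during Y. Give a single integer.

Checking all 56 ordered pairs for relation 'during'; matching pairs in alphabetical order:
(stage3, stage4): stage3 during stage4 ✓
(stage3, stage6): stage3 during stage6 ✓
(stage6, stage4): stage6 during stage4 ✓
(stage7, stage2): stage7 during stage2 ✓
(stage7, stage8): stage7 during stage8 ✓
Count: 5.

5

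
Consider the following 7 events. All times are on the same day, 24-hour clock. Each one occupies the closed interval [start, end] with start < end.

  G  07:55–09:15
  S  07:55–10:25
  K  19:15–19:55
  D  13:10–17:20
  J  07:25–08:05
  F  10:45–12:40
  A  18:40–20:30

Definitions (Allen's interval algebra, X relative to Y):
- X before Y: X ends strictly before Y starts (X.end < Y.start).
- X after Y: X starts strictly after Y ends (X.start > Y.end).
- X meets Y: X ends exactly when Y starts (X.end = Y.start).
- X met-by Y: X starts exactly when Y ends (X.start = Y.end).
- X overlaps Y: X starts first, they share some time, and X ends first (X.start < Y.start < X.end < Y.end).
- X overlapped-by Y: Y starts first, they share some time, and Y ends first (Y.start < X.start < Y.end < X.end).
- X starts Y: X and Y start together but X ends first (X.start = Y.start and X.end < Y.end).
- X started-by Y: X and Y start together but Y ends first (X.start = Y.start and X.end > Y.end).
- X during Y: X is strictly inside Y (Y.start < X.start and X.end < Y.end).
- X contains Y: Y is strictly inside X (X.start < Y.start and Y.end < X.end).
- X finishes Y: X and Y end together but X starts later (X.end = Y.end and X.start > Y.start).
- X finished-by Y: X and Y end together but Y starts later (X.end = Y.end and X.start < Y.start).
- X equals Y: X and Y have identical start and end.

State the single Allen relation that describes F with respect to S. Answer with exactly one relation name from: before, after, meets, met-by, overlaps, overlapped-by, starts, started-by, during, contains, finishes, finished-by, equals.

F = [10:45, 12:40]; S = [07:55, 10:25].
Compare endpoints: F.start > S.start, F.start > S.end, F.end > S.start, F.end > S.end.
That pattern is 'after'.

after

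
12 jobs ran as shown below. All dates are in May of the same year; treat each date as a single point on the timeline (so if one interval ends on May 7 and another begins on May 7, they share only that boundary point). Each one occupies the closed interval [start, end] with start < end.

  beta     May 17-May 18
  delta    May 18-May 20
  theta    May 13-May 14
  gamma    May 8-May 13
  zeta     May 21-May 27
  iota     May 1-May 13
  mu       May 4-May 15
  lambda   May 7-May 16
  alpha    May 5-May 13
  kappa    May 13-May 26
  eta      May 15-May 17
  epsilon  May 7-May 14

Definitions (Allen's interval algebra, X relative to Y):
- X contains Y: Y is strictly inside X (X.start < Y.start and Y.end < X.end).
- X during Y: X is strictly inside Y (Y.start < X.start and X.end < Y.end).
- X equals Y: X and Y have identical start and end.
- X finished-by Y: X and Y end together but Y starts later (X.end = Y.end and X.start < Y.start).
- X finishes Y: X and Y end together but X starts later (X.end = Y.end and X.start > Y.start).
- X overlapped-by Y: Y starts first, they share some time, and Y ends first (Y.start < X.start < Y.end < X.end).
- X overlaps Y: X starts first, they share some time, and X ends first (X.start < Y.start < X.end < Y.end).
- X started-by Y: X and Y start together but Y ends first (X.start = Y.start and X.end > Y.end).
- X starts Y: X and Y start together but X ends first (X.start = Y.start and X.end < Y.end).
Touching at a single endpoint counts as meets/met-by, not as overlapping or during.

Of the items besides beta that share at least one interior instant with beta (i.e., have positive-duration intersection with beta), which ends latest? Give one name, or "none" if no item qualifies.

Target beta = [May 17, May 18].
alpha [May 5, May 13] → before → excluded.
delta [May 18, May 20] → met-by → excluded.
epsilon [May 7, May 14] → before → excluded.
eta [May 15, May 17] → meets → excluded.
gamma [May 8, May 13] → before → excluded.
iota [May 1, May 13] → before → excluded.
kappa [May 13, May 26] → contains → candidate.
lambda [May 7, May 16] → before → excluded.
mu [May 4, May 15] → before → excluded.
theta [May 13, May 14] → before → excluded.
zeta [May 21, May 27] → after → excluded.
Among candidates, latest end is May 26 → kappa.

kappa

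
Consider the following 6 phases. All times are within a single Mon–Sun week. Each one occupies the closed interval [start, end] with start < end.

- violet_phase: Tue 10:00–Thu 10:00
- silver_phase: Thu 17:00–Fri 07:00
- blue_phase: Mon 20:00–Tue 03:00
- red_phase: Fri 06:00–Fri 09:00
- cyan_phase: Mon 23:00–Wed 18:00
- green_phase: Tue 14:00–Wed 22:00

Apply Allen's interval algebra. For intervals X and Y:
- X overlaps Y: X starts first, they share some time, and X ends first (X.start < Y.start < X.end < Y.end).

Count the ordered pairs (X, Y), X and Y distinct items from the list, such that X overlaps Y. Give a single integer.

Checking all 30 ordered pairs for relation 'overlaps'; matching pairs in alphabetical order:
(blue_phase, cyan_phase): blue_phase overlaps cyan_phase ✓
(cyan_phase, green_phase): cyan_phase overlaps green_phase ✓
(cyan_phase, violet_phase): cyan_phase overlaps violet_phase ✓
(silver_phase, red_phase): silver_phase overlaps red_phase ✓
Count: 4.

4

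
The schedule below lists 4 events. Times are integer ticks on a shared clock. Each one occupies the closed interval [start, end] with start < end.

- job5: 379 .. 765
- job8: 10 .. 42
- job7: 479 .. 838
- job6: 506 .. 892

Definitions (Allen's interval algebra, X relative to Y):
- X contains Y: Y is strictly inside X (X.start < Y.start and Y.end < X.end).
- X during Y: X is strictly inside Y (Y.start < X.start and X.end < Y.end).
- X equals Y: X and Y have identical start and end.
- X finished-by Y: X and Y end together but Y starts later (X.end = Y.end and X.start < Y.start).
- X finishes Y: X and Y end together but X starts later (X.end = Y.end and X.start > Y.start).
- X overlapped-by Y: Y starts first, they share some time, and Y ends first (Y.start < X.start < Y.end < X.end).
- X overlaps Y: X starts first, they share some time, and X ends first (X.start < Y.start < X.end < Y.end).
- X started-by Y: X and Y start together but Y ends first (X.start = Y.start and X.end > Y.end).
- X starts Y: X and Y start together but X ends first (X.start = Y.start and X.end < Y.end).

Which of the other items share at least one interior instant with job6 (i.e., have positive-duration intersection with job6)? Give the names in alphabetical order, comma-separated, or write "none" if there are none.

job5, job7

Target job6 = [506, 892].
job5 [379, 765] → overlaps → yes.
job7 [479, 838] → overlaps → yes.
job8 [10, 42] → before → no.
Result: job5, job7.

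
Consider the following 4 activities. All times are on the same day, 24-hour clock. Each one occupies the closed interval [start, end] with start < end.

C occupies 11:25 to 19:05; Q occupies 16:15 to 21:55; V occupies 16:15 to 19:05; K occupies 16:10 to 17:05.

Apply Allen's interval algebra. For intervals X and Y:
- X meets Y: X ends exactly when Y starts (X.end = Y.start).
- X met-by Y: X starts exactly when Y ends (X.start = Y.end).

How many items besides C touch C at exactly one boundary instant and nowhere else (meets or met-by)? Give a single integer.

Target C = [11:25, 19:05].
K [16:10, 17:05] → during → no.
Q [16:15, 21:55] → overlapped-by → no.
V [16:15, 19:05] → finishes → no.
Total: 0.

0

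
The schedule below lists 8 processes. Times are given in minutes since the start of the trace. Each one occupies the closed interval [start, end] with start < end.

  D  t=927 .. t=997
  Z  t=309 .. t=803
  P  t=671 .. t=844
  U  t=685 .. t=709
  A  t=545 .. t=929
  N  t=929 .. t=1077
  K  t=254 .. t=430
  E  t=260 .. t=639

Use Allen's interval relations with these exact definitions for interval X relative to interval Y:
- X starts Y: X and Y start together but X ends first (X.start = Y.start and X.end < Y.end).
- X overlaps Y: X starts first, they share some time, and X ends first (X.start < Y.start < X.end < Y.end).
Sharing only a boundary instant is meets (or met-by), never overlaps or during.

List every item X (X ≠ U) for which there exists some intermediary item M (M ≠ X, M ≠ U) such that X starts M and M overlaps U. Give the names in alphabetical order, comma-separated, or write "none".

Target U = [t=685, t=709].
Intermediaries M with M overlaps U: none.
Union: none.

none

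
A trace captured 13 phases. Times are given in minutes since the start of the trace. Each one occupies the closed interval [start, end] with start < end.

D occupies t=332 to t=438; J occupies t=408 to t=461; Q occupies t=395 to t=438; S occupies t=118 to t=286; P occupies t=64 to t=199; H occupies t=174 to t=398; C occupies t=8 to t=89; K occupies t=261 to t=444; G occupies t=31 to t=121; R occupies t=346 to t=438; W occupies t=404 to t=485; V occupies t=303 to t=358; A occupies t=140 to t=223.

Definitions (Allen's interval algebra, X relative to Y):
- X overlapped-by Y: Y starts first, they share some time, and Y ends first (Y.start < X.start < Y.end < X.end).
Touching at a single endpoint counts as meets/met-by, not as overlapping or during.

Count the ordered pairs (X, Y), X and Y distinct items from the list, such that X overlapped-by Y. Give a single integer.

Checking all 156 ordered pairs for relation 'overlapped-by'; matching pairs in alphabetical order:
(A, P): A overlapped-by P ✓
(D, H): D overlapped-by H ✓
(D, V): D overlapped-by V ✓
(G, C): G overlapped-by C ✓
(H, A): H overlapped-by A ✓
(H, P): H overlapped-by P ✓
(H, S): H overlapped-by S ✓
(J, D): J overlapped-by D ✓
(J, K): J overlapped-by K ✓
(J, Q): J overlapped-by Q ✓
(J, R): J overlapped-by R ✓
(K, H): K overlapped-by H ✓
(K, S): K overlapped-by S ✓
(P, C): P overlapped-by C ✓
(P, G): P overlapped-by G ✓
(Q, H): Q overlapped-by H ✓
(R, H): R overlapped-by H ✓
(R, V): R overlapped-by V ✓
(S, G): S overlapped-by G ✓
(S, P): S overlapped-by P ✓
(W, D): W overlapped-by D ✓
(W, K): W overlapped-by K ✓
(W, Q): W overlapped-by Q ✓
(W, R): W overlapped-by R ✓
Count: 24.

24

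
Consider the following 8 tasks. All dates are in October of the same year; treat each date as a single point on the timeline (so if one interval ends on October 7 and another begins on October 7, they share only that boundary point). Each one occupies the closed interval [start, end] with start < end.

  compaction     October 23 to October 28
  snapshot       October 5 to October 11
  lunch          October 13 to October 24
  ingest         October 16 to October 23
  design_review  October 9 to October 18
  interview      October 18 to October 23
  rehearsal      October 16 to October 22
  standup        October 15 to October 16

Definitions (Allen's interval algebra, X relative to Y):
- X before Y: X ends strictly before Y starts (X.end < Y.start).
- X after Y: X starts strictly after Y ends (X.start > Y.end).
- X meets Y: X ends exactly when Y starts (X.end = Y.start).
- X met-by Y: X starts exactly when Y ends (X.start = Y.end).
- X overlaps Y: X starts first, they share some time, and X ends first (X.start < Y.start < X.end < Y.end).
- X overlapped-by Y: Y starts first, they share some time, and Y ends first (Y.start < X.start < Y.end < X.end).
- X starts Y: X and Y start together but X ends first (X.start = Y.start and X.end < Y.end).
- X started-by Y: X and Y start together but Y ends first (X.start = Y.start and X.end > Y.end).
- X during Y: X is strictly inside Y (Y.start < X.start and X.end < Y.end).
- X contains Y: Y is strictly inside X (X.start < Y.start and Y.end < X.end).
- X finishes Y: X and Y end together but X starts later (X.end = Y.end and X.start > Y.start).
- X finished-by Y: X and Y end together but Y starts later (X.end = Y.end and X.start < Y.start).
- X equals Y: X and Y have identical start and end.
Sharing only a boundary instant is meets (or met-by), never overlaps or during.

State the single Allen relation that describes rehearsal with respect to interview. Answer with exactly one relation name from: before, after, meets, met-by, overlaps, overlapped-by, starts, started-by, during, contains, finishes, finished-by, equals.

overlaps

rehearsal = [October 16, October 22]; interview = [October 18, October 23].
Compare endpoints: rehearsal.start < interview.start, rehearsal.start < interview.end, rehearsal.end > interview.start, rehearsal.end < interview.end.
That pattern is 'overlaps'.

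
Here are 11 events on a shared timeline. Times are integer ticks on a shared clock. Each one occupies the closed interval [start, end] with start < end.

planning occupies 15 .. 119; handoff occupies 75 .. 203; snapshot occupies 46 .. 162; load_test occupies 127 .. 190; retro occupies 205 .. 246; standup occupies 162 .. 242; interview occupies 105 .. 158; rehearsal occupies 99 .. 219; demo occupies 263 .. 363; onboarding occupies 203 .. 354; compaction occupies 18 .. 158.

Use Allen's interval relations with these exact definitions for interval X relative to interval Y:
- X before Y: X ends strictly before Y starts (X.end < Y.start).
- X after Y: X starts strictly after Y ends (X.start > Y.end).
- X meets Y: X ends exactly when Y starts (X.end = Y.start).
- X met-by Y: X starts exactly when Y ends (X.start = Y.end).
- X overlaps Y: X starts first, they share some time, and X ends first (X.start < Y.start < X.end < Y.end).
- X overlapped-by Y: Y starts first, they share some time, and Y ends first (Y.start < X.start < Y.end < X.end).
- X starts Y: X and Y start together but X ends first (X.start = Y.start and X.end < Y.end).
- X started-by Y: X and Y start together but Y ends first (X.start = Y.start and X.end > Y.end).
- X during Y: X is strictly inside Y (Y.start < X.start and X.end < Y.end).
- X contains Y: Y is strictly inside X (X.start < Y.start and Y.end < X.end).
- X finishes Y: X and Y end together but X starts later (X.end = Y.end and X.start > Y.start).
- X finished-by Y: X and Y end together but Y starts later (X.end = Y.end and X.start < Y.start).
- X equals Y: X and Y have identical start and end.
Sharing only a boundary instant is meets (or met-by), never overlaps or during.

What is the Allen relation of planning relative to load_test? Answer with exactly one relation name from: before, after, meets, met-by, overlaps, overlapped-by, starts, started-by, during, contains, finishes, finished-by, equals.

planning = [15, 119]; load_test = [127, 190].
Compare endpoints: planning.start < load_test.start, planning.start < load_test.end, planning.end < load_test.start, planning.end < load_test.end.
That pattern is 'before'.

before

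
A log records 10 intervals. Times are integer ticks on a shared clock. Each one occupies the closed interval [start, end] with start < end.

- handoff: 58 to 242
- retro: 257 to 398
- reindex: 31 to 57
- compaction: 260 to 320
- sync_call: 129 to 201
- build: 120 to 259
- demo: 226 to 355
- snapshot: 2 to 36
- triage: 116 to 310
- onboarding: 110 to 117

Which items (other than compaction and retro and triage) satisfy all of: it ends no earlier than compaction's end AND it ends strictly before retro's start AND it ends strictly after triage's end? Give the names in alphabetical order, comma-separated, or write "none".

Conditions: its end is no earlier than compaction's end (X.end >= 320) AND its end is strictly before retro's start (X.end < 257) AND its end is strictly after triage's end (X.end > 310).
build: end 259 >= 320? ✗; end 259 < 257? ✗; end 259 > 310? ✗ → no.
demo: end 355 >= 320? ✓; end 355 < 257? ✗; end 355 > 310? ✓ → no.
handoff: end 242 >= 320? ✗; end 242 < 257? ✓; end 242 > 310? ✗ → no.
onboarding: end 117 >= 320? ✗; end 117 < 257? ✓; end 117 > 310? ✗ → no.
reindex: end 57 >= 320? ✗; end 57 < 257? ✓; end 57 > 310? ✗ → no.
snapshot: end 36 >= 320? ✗; end 36 < 257? ✓; end 36 > 310? ✗ → no.
sync_call: end 201 >= 320? ✗; end 201 < 257? ✓; end 201 > 310? ✗ → no.
Result: none.

none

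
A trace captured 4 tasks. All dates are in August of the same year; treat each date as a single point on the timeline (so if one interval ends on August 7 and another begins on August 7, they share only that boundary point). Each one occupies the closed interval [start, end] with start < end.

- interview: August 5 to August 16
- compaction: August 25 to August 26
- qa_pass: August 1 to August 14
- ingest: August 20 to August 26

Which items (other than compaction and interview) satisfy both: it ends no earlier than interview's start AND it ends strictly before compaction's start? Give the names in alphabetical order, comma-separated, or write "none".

qa_pass

Conditions: its end is no earlier than interview's start (X.end >= August 5) AND its end is strictly before compaction's start (X.end < August 25).
ingest: end August 26 >= August 5? ✓; end August 26 < August 25? ✗ → no.
qa_pass: end August 14 >= August 5? ✓; end August 14 < August 25? ✓ → yes.
Result: qa_pass.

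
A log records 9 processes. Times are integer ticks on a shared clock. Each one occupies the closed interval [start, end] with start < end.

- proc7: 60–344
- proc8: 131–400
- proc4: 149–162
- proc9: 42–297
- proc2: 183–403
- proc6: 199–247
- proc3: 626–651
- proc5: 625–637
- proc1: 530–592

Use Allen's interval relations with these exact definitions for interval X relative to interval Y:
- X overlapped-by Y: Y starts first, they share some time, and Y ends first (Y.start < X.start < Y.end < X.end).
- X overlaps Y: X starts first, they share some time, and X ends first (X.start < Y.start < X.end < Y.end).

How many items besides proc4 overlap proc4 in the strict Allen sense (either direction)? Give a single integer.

Target proc4 = [149, 162].
proc1 [530, 592] → after → no.
proc2 [183, 403] → after → no.
proc3 [626, 651] → after → no.
proc5 [625, 637] → after → no.
proc6 [199, 247] → after → no.
proc7 [60, 344] → contains → no.
proc8 [131, 400] → contains → no.
proc9 [42, 297] → contains → no.
Total: 0.

0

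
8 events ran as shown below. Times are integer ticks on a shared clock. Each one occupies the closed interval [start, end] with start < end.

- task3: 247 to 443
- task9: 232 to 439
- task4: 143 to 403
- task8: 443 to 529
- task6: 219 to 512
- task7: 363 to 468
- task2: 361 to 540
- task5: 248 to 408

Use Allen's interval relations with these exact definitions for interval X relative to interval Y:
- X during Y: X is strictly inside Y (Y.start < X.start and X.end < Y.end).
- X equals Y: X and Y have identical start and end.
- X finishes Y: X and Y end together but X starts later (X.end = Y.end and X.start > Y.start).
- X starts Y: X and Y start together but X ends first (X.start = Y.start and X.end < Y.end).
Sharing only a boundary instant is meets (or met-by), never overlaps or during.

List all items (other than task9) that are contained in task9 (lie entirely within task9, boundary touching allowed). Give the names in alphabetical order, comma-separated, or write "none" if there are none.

Target task9 = [232, 439].
task2 [361, 540] → overlapped-by → no.
task3 [247, 443] → overlapped-by → no.
task4 [143, 403] → overlaps → no.
task5 [248, 408] → during → yes.
task6 [219, 512] → contains → no.
task7 [363, 468] → overlapped-by → no.
task8 [443, 529] → after → no.
Result: task5.

task5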